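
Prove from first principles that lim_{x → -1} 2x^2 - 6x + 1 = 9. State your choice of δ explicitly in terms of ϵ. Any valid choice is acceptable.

δ = min(1, ϵ/12)

Let ϵ > 0. We want δ > 0 such that 0 < |x + 1| < δ implies |(2x^2 - 6x + 1) − 9| < ϵ.
(2x^2 - 6x + 1) − 9 = 2x^2 - 6x - 8 = (x + 1)(2x - 8).
So |(2x^2 - 6x + 1) − 9| = |x + 1|·|2x - 8|.
Assume first that |x + 1| < 1, so |x| < 2. Then |2x - 8| ≤ 2·2 + 8 = 12.
Hence |(2x^2 - 6x + 1) − 9| ≤ 12|x + 1| < ϵ provided |x + 1| < ϵ/12.
Take δ = min(1, ϵ/12). Then 0 < |x + 1| < δ gives both |x + 1| < 1 and |x + 1| < ϵ/12, so |(2x^2 - 6x + 1) − 9| < ϵ.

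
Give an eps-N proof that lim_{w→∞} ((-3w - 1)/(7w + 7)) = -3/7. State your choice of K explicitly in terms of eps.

Let eps > 0 be given. We seek K > 0 such that w > K implies |(-3w - 1)/(7w + 7) + 3/7| < eps.
(-3w - 1)/(7w + 7) + 3/7 = (7(-3w - 1) − (-3)(7w + 7)) / (7(7w + 7)) = 14/(7(7w + 7)).
For w > 0 we have 7w + 7 > 7w, so |(-3w - 1)/(7w + 7) + 3/7| = 14/(7(7w + 7)) < 14/(7·7w) = (2/7)/w.
Thus |(-3w - 1)/(7w + 7) + 3/7| < eps whenever w > (2/7)/eps.
Take K = (2/7)/eps. If w > K then |(-3w - 1)/(7w + 7) + 3/7| < (2/7)/w < eps.

K = (2/7)/eps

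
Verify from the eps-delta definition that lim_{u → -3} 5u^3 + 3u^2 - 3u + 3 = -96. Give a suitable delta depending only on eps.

delta = min(1, eps/161)

Let eps > 0. We want delta > 0 such that 0 < |u + 3| < delta implies |(5u^3 + 3u^2 - 3u + 3) + 96| < eps.
(5u^3 + 3u^2 - 3u + 3) + 96 = 5u^3 + 3u^2 - 3u + 99 = (u + 3)(5u^2 - 12u + 33).
So |(5u^3 + 3u^2 - 3u + 3) + 96| = |u + 3|·|5u^2 - 12u + 33|.
Assume first that |u + 3| < 1, so |u| < 4. Then |5u^2 - 12u + 33| ≤ 5·4^2 + 12·4 + 33 = 161.
Hence |(5u^3 + 3u^2 - 3u + 3) + 96| ≤ 161|u + 3| < eps provided |u + 3| < eps/161.
Choosing delta = min(1, eps/161) ensures both conditions, hence |(5u^3 + 3u^2 - 3u + 3) + 96| < eps.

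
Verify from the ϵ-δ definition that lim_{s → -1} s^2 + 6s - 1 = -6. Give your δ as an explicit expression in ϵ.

δ = min(1, ϵ/7)

Let ϵ > 0 be given. We want δ > 0 such that 0 < |s + 1| < δ implies |(s^2 + 6s - 1) + 6| < ϵ.
(s^2 + 6s - 1) + 6 = s^2 + 6s + 5 = (s + 1)(s + 5).
So |(s^2 + 6s - 1) + 6| = |s + 1|·|s + 5|.
Assume first that |s + 1| < 1, so |s| < 2. Then |s + 5| ≤ 2 + 5 = 7.
Hence |(s^2 + 6s - 1) + 6| ≤ 7|s + 1| < ϵ provided |s + 1| < ϵ/7.
Take δ = min(1, ϵ/7). Then 0 < |s + 1| < δ gives both |s + 1| < 1 and |s + 1| < ϵ/7, so |(s^2 + 6s - 1) + 6| < ϵ.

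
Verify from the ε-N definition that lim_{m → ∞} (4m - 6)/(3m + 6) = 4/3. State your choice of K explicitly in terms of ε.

Suppose ε > 0. For m ≥ 1, |(4m - 6)/(3m + 6) − (4/3)| = |-42|/(3(3m + 6)) = 42/(3(3m + 6)).
Since 3m + 6 ≥ 3m for m ≥ 1, this is ≤ 42/(3·3m) = (14/3)/m.
So |(4m - 6)/(3m + 6) − (4/3)| < ε whenever m > (14/3)/ε.
Take K = (14/3)/ε. If m > K then |(4m - 6)/(3m + 6) − (4/3)| ≤ (14/3)/m < ε.

K = (14/3)/ε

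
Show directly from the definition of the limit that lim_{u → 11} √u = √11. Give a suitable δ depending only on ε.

δ = min(11, √11·ε)

Suppose ε > 0. We want δ > 0 such that 0 < |u − 11| < δ implies |√u − √11| < ε.
Rationalise: √u − √11 = (u − 11)/(√u + √11), so |√u − √11| = |u − 11|/(√u + √11).
Restrict δ ≤ 11 so that |u − 11| < 11 forces u > 0, and then √u + √11 > √11.
Hence |√u − √11| < |u − 11|/√11, which is < ε once |u − 11| < √11·ε.
Take δ = min(11, √11·ε). If 0 < |u − 11| < δ then u > 0 and |√u − √11| < |u − 11|/√11 < ε.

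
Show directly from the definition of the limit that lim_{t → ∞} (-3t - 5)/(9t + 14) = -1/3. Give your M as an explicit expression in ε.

M = (1/27)/ε

Fix ε > 0. We seek M > 0 such that t > M implies |(-3t - 5)/(9t + 14) + 1/3| < ε.
(-3t - 5)/(9t + 14) + 1/3 = (9(-3t - 5) − (-3)(9t + 14)) / (9(9t + 14)) = -3/(9(9t + 14)).
For t > 0 we have 9t + 14 > 9t, so |(-3t - 5)/(9t + 14) + 1/3| = 3/(9(9t + 14)) < 3/(9·9t) = (1/27)/t.
Thus |(-3t - 5)/(9t + 14) + 1/3| < ε whenever t > (1/27)/ε.
Take M = (1/27)/ε. If t > M then |(-3t - 5)/(9t + 14) + 1/3| < (1/27)/t < ε.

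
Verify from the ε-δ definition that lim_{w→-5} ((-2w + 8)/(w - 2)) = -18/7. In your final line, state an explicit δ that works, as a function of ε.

δ = min(7/2, (49/8)ε)

Let ε > 0 be given. We want δ > 0 with 0 < |w + 5| < δ ⇒ |(-2w + 8)/(w - 2) + 18/7| < ε.
Combining over a common denominator, (-2w + 8)/(w - 2) + 18/7 = [(-2w + 8)·(-7) − 18·(w - 2)] / [(-7)·(w - 2)] = -4(w + 5) / ((-7)(w - 2)).
So |(-2w + 8)/(w - 2) + 18/7| = 4|w + 5| / (7·|w − 2|).
Restrict δ ≤ 7/2. Then |w + 5| < 7/2 gives |w − 2| = |(w + 5) + (-7)| ≥ 7 − 7/2 = 7/2.
Hence |(-2w + 8)/(w - 2) + 18/7| < 4|w + 5|/(7·(7/2)) = (8/49)|w + 5|, which is < ε once |w + 5| < (49/8)ε.
Take δ = min(7/2, (49/8)ε). Then 0 < |w + 5| < δ forces both bounds, so |(-2w + 8)/(w - 2) + 18/7| < ε.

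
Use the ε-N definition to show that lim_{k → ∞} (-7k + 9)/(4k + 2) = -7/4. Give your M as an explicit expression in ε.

Let ε > 0. For k ≥ 1, |(-7k + 9)/(4k + 2) + 7/4| = |50|/(4(4k + 2)) = 50/(4(4k + 2)).
Since 4k + 2 ≥ 4k for k ≥ 1, this is ≤ 50/(4·4k) = (25/8)/k.
So |(-7k + 9)/(4k + 2) + 7/4| < ε whenever k > (25/8)/ε.
Take M = (25/8)/ε. If k > M then |(-7k + 9)/(4k + 2) + 7/4| ≤ (25/8)/k < ε.

M = (25/8)/ε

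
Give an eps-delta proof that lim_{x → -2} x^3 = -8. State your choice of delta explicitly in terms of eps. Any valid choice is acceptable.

delta = min(1, eps/19)

Suppose eps > 0. We seek delta > 0 with 0 < |x + 2| < delta ⇒ |x^3 + 8| < eps.
Factor: x^3 + 8 = (x + 2)(x^2 - 2x + 4), so |x^3 + 8| = |x + 2|·|x^2 - 2x + 4|.
Impose delta ≤ 1 so that |x| < 3; then |x^2 - 2x + 4| ≤ 19.
Hence |x^3 + 8| ≤ 19|x + 2|, which is < eps once |x + 2| < eps/19.
Take delta = min(1, eps/19). If 0 < |x + 2| < delta then both bounds hold and |x^3 + 8| ≤ 19|x + 2| < 19·(eps/19) = eps.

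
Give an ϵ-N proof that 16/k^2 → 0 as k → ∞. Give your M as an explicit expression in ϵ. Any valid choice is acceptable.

Suppose ϵ > 0. For k ≥ 1, |16/k^2 − 0| = 16/k^2.
16/k^2 < ϵ ⇔ k^2 > 16/ϵ ⇔ k > (16/ϵ)^{1/2}.
Take M = (16/ϵ)^{1/2}. Then k > M implies 16/k^2 < ϵ.

M = (16/ϵ)^{1/2}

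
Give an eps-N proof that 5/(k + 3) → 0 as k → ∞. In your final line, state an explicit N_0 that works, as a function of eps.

N_0 = 5/eps

Suppose eps > 0. For k ≥ 1, |5/(k + 3) − 0| = 5/(k + 3) ≤ 5/k.
We need 5/k < eps, i.e. k > 5/eps.
Take N_0 = 5/eps. If k > N_0 then |5/(k + 3)| ≤ 5/k < eps.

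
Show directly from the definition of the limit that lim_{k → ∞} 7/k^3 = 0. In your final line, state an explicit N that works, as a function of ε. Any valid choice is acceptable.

Suppose ε > 0. For k ≥ 1, |7/k^3 − 0| = 7/k^3.
7/k^3 < ε ⇔ k^3 > 7/ε ⇔ k > (7/ε)^{1/3}.
Take N = (7/ε)^{1/3}. Then k > N implies 7/k^3 < ε.

N = (7/ε)^{1/3}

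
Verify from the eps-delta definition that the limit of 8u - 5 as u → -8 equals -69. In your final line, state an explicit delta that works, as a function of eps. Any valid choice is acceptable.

delta = eps/8

Fix eps > 0. We need delta > 0 so that 0 < |u + 8| < delta implies |(8u - 5) + 69| < eps.
Since (8u - 5) + 69 = 8(u + 8), we have |(8u - 5) + 69| = 8|u + 8|.
So 8|u + 8| < eps exactly when |u + 8| < eps/8.
Take delta = eps/8. If 0 < |u + 8| < delta then |(8u - 5) + 69| = 8|u + 8| < 8·(eps/8) = eps.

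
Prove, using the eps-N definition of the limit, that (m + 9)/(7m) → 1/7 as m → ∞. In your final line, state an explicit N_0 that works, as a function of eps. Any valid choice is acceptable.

N_0 = (9/7)/eps

Let eps > 0. For m ≥ 1, |(m + 9)/(7m) − (1/7)| = |63|/(7(7m)) = 63/(7(7m)).
Since 7m ≥ 7m for m ≥ 1, this is ≤ 63/(7·7m) = (9/7)/m.
So |(m + 9)/(7m) − (1/7)| < eps whenever m > (9/7)/eps.
Take N_0 = (9/7)/eps. If m > N_0 then |(m + 9)/(7m) − (1/7)| ≤ (9/7)/m < eps.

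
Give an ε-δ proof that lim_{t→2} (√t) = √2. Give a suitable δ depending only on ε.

Let ε > 0. We want δ > 0 such that 0 < |t − 2| < δ implies |√t − √2| < ε.
Rationalise: √t − √2 = (t − 2)/(√t + √2), so |√t − √2| = |t − 2|/(√t + √2).
Restrict δ ≤ 2 so that |t − 2| < 2 forces t > 0, and then √t + √2 > √2.
Hence |√t − √2| < |t − 2|/√2, which is < ε once |t − 2| < √2·ε.
Take δ = min(2, √2·ε). If 0 < |t − 2| < δ then t > 0 and |√t − √2| < |t − 2|/√2 < ε.

δ = min(2, √2·ε)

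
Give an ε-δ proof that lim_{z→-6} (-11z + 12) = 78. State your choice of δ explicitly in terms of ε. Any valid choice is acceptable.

Let ε > 0 be given. We need δ > 0 so that 0 < |z + 6| < δ implies |(-11z + 12) − 78| < ε.
|(-11z + 12) − 78| = |-11z - 66| = 11|z + 6|.
So 11|z + 6| < ε exactly when |z + 6| < ε/11.
Choosing δ = ε/11 gives |(-11z + 12) − 78| = 11|z + 6| < ε whenever |z + 6| < δ.

δ = ε/11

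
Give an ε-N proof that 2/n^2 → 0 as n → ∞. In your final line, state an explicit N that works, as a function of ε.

N = (2/ε)^{1/2}

Let ε > 0. For n ≥ 1, |2/n^2 − 0| = 2/n^2.
2/n^2 < ε ⇔ n^2 > 2/ε ⇔ n > (2/ε)^{1/2}.
Take N = (2/ε)^{1/2}. Then n > N implies 2/n^2 < ε.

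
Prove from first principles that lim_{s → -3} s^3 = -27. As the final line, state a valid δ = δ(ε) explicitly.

Let ε > 0 be given. We seek δ > 0 with 0 < |s + 3| < δ ⇒ |s^3 + 27| < ε.
Factor: s^3 + 27 = (s + 3)(s^2 - 3s + 9), so |s^3 + 27| = |s + 3|·|s^2 - 3s + 9|.
Restrict δ ≤ 2. Then |s + 3| < 2 gives |s| < 5, so by the triangle inequality |s^2 - 3s + 9| ≤ 5^2 + 3·5 + 9 = 49.
Hence |s^3 + 27| ≤ 49|s + 3|, which is < ε once |s + 3| < ε/49.
Take δ = min(2, ε/49). If 0 < |s + 3| < δ then both bounds hold and |s^3 + 27| ≤ 49|s + 3| < 49·(ε/49) = ε.

δ = min(2, ε/49)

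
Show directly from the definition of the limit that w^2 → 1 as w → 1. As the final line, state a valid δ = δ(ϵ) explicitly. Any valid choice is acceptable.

Suppose ϵ > 0. We seek δ > 0 with 0 < |w − 1| < δ ⇒ |w^2 − 1| < ϵ.
Factor: w^2 − 1 = (w − 1)(w + 1), so |w^2 − 1| = |w − 1|·|w + 1|.
Restrict δ ≤ 2. Then |w − 1| < 2 gives |w| < 3, so by the triangle inequality |w + 1| ≤ 3 + 1 = 4.
Hence |w^2 − 1| ≤ 4|w − 1|, which is < ϵ once |w − 1| < ϵ/4.
Take δ = min(2, ϵ/4). If 0 < |w − 1| < δ then both bounds hold and |w^2 − 1| ≤ 4|w − 1| < 4·(ϵ/4) = ϵ.

δ = min(2, ϵ/4)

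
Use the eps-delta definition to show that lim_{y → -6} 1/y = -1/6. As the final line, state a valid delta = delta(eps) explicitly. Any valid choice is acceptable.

delta = min(3, 18eps)

Fix eps > 0. We seek delta > 0 such that 0 < |y + 6| < delta implies |1/y + 1/6| < eps.
|1/y + 1/6| = |-6 − y|/(6·|y|) = |y + 6|/(6|y|).
Restrict delta ≤ 3. Then |y + 6| < 3 gives |y| > 3, so 6|y| > 18.
Then |1/y + 1/6| < |y + 6|/18, which is < eps when |y + 6| < 18eps.
Take delta = min(3, 18eps). Then 0 < |y + 6| < delta gives both |y + 6| < 3 and |y + 6| < 18eps, so |1/y + 1/6| < eps.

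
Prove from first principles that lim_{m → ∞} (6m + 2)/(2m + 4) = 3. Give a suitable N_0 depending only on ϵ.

Let ϵ > 0. For m ≥ 1, |(6m + 2)/(2m + 4) − 3| = |-20|/(2(2m + 4)) = 20/(2(2m + 4)).
Since 2m + 4 ≥ 2m for m ≥ 1, this is ≤ 20/(2·2m) = 5/m.
So |(6m + 2)/(2m + 4) − 3| < ϵ whenever m > 5/ϵ.
Take N_0 = 5/ϵ. If m > N_0 then |(6m + 2)/(2m + 4) − 3| ≤ 5/m < ϵ.

N_0 = 5/ϵ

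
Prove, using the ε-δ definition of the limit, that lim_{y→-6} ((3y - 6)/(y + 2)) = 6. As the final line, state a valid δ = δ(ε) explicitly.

δ = min(2, (2/3)ε)

Suppose ε > 0. We want δ > 0 with 0 < |y + 6| < δ ⇒ |(3y - 6)/(y + 2) − 6| < ε.
Combining over a common denominator, (3y - 6)/(y + 2) − 6 = [(3y - 6)·(-4) − (-24)·(y + 2)] / [(-4)·(y + 2)] = 12(y + 6) / ((-4)(y + 2)).
So |(3y - 6)/(y + 2) − 6| = 12|y + 6| / (4·|y + 2|).
Require δ ≤ 2, so |y + 2| ≥ |-4| − |y + 6| > 4 − 2 = 2.
Hence |(3y - 6)/(y + 2) − 6| < 12|y + 6|/(4·2) = (3/2)|y + 6|, which is < ε once |y + 6| < (2/3)ε.
Take δ = min(2, (2/3)ε). Then 0 < |y + 6| < δ forces both bounds, so |(3y - 6)/(y + 2) − 6| < ε.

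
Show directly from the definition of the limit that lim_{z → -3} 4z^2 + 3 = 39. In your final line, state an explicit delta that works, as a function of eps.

Let eps > 0 be given. We want delta > 0 such that 0 < |z + 3| < delta implies |(4z^2 + 3) − 39| < eps.
(4z^2 + 3) − 39 = 4z^2 - 36 = (z + 3)(4z - 12).
So |(4z^2 + 3) − 39| = |z + 3|·|4z - 12|.
Require delta ≤ 1. Then |z + 3| < 1 gives |z| < 4, and by the triangle inequality |4z - 12| ≤ 4·4 + 12 = 28.
Hence |(4z^2 + 3) − 39| ≤ 28|z + 3| < eps provided |z + 3| < eps/28.
Choosing delta = min(1, eps/28) ensures both conditions, hence |(4z^2 + 3) − 39| < eps.

delta = min(1, eps/28)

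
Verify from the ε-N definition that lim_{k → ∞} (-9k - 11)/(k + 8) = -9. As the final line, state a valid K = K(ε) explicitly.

K = 61/ε

Let ε > 0 be given. For k ≥ 1, |(-9k - 11)/(k + 8) + 9| = |61|/((k + 8)) = 61/((k + 8)).
Since k + 8 ≥ k for k ≥ 1, this is ≤ 61/(k) = 61/k.
So |(-9k - 11)/(k + 8) + 9| < ε whenever k > 61/ε.
Take K = 61/ε. If k > K then |(-9k - 11)/(k + 8) + 9| ≤ 61/k < ε.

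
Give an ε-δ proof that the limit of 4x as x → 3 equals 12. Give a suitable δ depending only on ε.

δ = ε/4

Fix ε > 0. We need δ > 0 so that 0 < |x − 3| < δ implies |(4x) − 12| < ε.
Since (4x) − 12 = 4(x − 3), we have |(4x) − 12| = 4|x − 3|.
Thus it suffices that |x − 3| < ε/4.
Choosing δ = ε/4 gives |(4x) − 12| = 4|x − 3| < ε whenever |x − 3| < δ.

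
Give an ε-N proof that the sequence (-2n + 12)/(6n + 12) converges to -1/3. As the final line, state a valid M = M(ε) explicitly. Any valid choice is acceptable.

M = (8/3)/ε

Fix ε > 0. For n ≥ 1, |(-2n + 12)/(6n + 12) + 1/3| = |96|/(6(6n + 12)) = 96/(6(6n + 12)).
Since 6n + 12 ≥ 6n for n ≥ 1, this is ≤ 96/(6·6n) = (8/3)/n.
So |(-2n + 12)/(6n + 12) + 1/3| < ε whenever n > (8/3)/ε.
Take M = (8/3)/ε. If n > M then |(-2n + 12)/(6n + 12) + 1/3| ≤ (8/3)/n < ε.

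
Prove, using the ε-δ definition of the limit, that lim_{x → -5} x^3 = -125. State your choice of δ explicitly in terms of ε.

δ = min(1, ε/91)

Let ε > 0. We seek δ > 0 with 0 < |x + 5| < δ ⇒ |x^3 + 125| < ε.
Factor: x^3 + 125 = (x + 5)(x^2 - 5x + 25), so |x^3 + 125| = |x + 5|·|x^2 - 5x + 25|.
Impose δ ≤ 1 so that |x| < 6; then |x^2 - 5x + 25| ≤ 91.
Hence |x^3 + 125| ≤ 91|x + 5|, which is < ε once |x + 5| < ε/91.
Take δ = min(1, ε/91). If 0 < |x + 5| < δ then both bounds hold and |x^3 + 125| ≤ 91|x + 5| < 91·(ε/91) = ε.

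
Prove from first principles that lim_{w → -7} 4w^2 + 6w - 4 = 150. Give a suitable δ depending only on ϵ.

δ = min(1, ϵ/54)

Fix ϵ > 0. We want δ > 0 such that 0 < |w + 7| < δ implies |(4w^2 + 6w - 4) − 150| < ϵ.
(4w^2 + 6w - 4) − 150 = 4w^2 + 6w - 154 = (w + 7)(4w - 22).
So |(4w^2 + 6w - 4) − 150| = |w + 7|·|4w - 22|.
Assume first that |w + 7| < 1, so |w| < 8. Then |4w - 22| ≤ 4·8 + 22 = 54.
Hence |(4w^2 + 6w - 4) − 150| ≤ 54|w + 7| < ϵ provided |w + 7| < ϵ/54.
Take δ = min(1, ϵ/54). Then 0 < |w + 7| < δ gives both |w + 7| < 1 and |w + 7| < ϵ/54, so |(4w^2 + 6w - 4) − 150| < ϵ.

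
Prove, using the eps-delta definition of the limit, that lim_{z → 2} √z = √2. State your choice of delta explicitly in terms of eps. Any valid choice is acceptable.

Let eps > 0. We want delta > 0 such that 0 < |z − 2| < delta implies |√z − √2| < eps.
Rationalise: √z − √2 = (z − 2)/(√z + √2), so |√z − √2| = |z − 2|/(√z + √2).
Restrict delta ≤ 2 so that |z − 2| < 2 forces z > 0, and then √z + √2 > √2.
Hence |√z − √2| < |z − 2|/√2, which is < eps once |z − 2| < √2·eps.
Take delta = min(2, √2·eps). If 0 < |z − 2| < delta then z > 0 and |√z − √2| < |z − 2|/√2 < eps.

delta = min(2, √2·eps)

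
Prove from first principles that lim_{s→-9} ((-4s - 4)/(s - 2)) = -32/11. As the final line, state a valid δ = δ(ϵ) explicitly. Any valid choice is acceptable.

Let ϵ > 0. We want δ > 0 with 0 < |s + 9| < δ ⇒ |(-4s - 4)/(s - 2) + 32/11| < ϵ.
Combining over a common denominator, (-4s - 4)/(s - 2) + 32/11 = [(-4s - 4)·(-11) − 32·(s - 2)] / [(-11)·(s - 2)] = 12(s + 9) / ((-11)(s - 2)).
So |(-4s - 4)/(s - 2) + 32/11| = 12|s + 9| / (11·|s − 2|).
Restrict δ ≤ 11/2. Then |s + 9| < 11/2 gives |s − 2| = |(s + 9) + (-11)| ≥ 11 − 11/2 = 11/2.
Hence |(-4s - 4)/(s - 2) + 32/11| < 12|s + 9|/(11·(11/2)) = (24/121)|s + 9|, which is < ϵ once |s + 9| < (121/24)ϵ.
Take δ = min(11/2, (121/24)ϵ). Then 0 < |s + 9| < δ forces both bounds, so |(-4s - 4)/(s - 2) + 32/11| < ϵ.

δ = min(11/2, (121/24)ϵ)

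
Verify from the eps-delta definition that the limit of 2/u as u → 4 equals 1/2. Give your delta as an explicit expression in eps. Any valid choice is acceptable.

Let eps > 0 be given. We seek delta > 0 such that 0 < |u − 4| < delta implies |2/u − (1/2)| < eps.
|2/u − (1/2)| = 2·|4 − u|/(4·|u|) = 2|u − 4|/(4|u|).
Restrict delta ≤ 2. Then |u − 4| < 2 gives |u| > 2, so 4|u| > 8.
Then |2/u − (1/2)| < 2|u − 4|/8, which is < eps when |u − 4| < 4eps.
Take delta = min(2, 4eps). Then 0 < |u − 4| < delta gives both |u − 4| < 2 and |u − 4| < 4eps, so |2/u − (1/2)| < eps.

delta = min(2, 4eps)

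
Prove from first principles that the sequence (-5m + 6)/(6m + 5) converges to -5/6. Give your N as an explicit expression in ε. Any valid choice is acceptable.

N = (61/36)/ε

Let ε > 0. For m ≥ 1, |(-5m + 6)/(6m + 5) + 5/6| = |61|/(6(6m + 5)) = 61/(6(6m + 5)).
Since 6m + 5 ≥ 6m for m ≥ 1, this is ≤ 61/(6·6m) = (61/36)/m.
So |(-5m + 6)/(6m + 5) + 5/6| < ε whenever m > (61/36)/ε.
Take N = (61/36)/ε. If m > N then |(-5m + 6)/(6m + 5) + 5/6| ≤ (61/36)/m < ε.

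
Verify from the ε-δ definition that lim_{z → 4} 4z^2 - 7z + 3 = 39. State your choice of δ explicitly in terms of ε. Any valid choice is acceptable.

δ = min(1, ε/29)

Let ε > 0 be given. We want δ > 0 such that 0 < |z − 4| < δ implies |(4z^2 - 7z + 3) − 39| < ε.
(4z^2 - 7z + 3) − 39 = 4z^2 - 7z - 36 = (z − 4)(4z + 9).
So |(4z^2 - 7z + 3) − 39| = |z − 4|·|4z + 9|.
Assume first that |z − 4| < 1, so |z| < 5. Then |4z + 9| ≤ 4·5 + 9 = 29.
Hence |(4z^2 - 7z + 3) − 39| ≤ 29|z − 4| < ε provided |z − 4| < ε/29.
Take δ = min(1, ε/29). Then 0 < |z − 4| < δ gives both |z − 4| < 1 and |z − 4| < ε/29, so |(4z^2 - 7z + 3) − 39| < ε.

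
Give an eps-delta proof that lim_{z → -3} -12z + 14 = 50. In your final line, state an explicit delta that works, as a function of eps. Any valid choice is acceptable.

delta = eps/12

Suppose eps > 0. We need delta > 0 so that 0 < |z + 3| < delta implies |(-12z + 14) − 50| < eps.
|(-12z + 14) − 50| = |-12z - 36| = 12|z + 3|.
So 12|z + 3| < eps exactly when |z + 3| < eps/12.
Take delta = eps/12. If 0 < |z + 3| < delta then |(-12z + 14) − 50| = 12|z + 3| < 12·(eps/12) = eps.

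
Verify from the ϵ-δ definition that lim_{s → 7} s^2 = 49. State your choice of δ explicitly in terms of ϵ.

Suppose ϵ > 0. We seek δ > 0 with 0 < |s − 7| < δ ⇒ |s^2 − 49| < ϵ.
Factor: s^2 − 49 = (s − 7)(s + 7), so |s^2 − 49| = |s − 7|·|s + 7|.
Restrict δ ≤ 1. Then |s − 7| < 1 gives |s| < 8, so by the triangle inequality |s + 7| ≤ 8 + 7 = 15.
Hence |s^2 − 49| ≤ 15|s − 7|, which is < ϵ once |s − 7| < ϵ/15.
Take δ = min(1, ϵ/15). If 0 < |s − 7| < δ then both bounds hold and |s^2 − 49| ≤ 15|s − 7| < 15·(ϵ/15) = ϵ.

δ = min(1, ϵ/15)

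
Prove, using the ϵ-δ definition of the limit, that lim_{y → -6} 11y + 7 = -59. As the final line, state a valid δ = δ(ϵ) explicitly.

Let ϵ > 0. We need δ > 0 so that 0 < |y + 6| < δ implies |(11y + 7) + 59| < ϵ.
Since (11y + 7) + 59 = 11(y + 6), we have |(11y + 7) + 59| = 11|y + 6|.
Thus it suffices that |y + 6| < ϵ/11.
Take δ = ϵ/11. If 0 < |y + 6| < δ then |(11y + 7) + 59| = 11|y + 6| < 11·(ϵ/11) = ϵ.

δ = ϵ/11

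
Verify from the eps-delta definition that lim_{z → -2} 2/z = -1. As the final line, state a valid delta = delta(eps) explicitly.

Suppose eps > 0. We seek delta > 0 such that 0 < |z + 2| < delta implies |2/z + 1| < eps.
|2/z + 1| = 2·|-2 − z|/(2·|z|) = 2|z + 2|/(2|z|).
Restrict delta ≤ 1. Then |z + 2| < 1 gives |z| > 1, so 2|z| > 2.
Then |2/z + 1| < 2|z + 2|/2, which is < eps when |z + 2| < eps.
Take delta = min(1, eps). Then 0 < |z + 2| < delta gives both |z + 2| < 1 and |z + 2| < eps, so |2/z + 1| < eps.

delta = min(1, eps)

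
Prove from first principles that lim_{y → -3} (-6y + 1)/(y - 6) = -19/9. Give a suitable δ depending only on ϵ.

Let ϵ > 0 be given. We want δ > 0 with 0 < |y + 3| < δ ⇒ |(-6y + 1)/(y - 6) + 19/9| < ϵ.
Combining over a common denominator, (-6y + 1)/(y - 6) + 19/9 = [(-6y + 1)·(-9) − 19·(y - 6)] / [(-9)·(y - 6)] = 35(y + 3) / ((-9)(y - 6)).
So |(-6y + 1)/(y - 6) + 19/9| = 35|y + 3| / (9·|y − 6|).
Restrict δ ≤ 9/2. Then |y + 3| < 9/2 gives |y − 6| = |(y + 3) + (-9)| ≥ 9 − 9/2 = 9/2.
Hence |(-6y + 1)/(y - 6) + 19/9| < 35|y + 3|/(9·(9/2)) = (70/81)|y + 3|, which is < ϵ once |y + 3| < (81/70)ϵ.
Take δ = min(9/2, (81/70)ϵ). Then 0 < |y + 3| < δ forces both bounds, so |(-6y + 1)/(y - 6) + 19/9| < ϵ.

δ = min(9/2, (81/70)ϵ)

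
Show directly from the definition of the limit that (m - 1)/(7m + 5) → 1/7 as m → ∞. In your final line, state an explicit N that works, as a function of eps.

Let eps > 0. For m ≥ 1, |(m - 1)/(7m + 5) − (1/7)| = |-12|/(7(7m + 5)) = 12/(7(7m + 5)).
Since 7m + 5 ≥ 7m for m ≥ 1, this is ≤ 12/(7·7m) = (12/49)/m.
So |(m - 1)/(7m + 5) − (1/7)| < eps whenever m > (12/49)/eps.
Take N = (12/49)/eps. If m > N then |(m - 1)/(7m + 5) − (1/7)| ≤ (12/49)/m < eps.

N = (12/49)/eps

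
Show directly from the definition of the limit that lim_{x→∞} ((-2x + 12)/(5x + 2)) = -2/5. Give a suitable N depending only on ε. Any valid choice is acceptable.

N = (64/25)/ε

Let ε > 0. We seek N > 0 such that x > N implies |(-2x + 12)/(5x + 2) + 2/5| < ε.
(-2x + 12)/(5x + 2) + 2/5 = (5(-2x + 12) − (-2)(5x + 2)) / (5(5x + 2)) = 64/(5(5x + 2)).
For x > 0 we have 5x + 2 > 5x, so |(-2x + 12)/(5x + 2) + 2/5| = 64/(5(5x + 2)) < 64/(5·5x) = (64/25)/x.
Thus |(-2x + 12)/(5x + 2) + 2/5| < ε whenever x > (64/25)/ε.
Take N = (64/25)/ε. If x > N then |(-2x + 12)/(5x + 2) + 2/5| < (64/25)/x < ε.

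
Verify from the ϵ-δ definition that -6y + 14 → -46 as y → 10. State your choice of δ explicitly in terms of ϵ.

δ = ϵ/6

Fix ϵ > 0. We need δ > 0 so that 0 < |y − 10| < δ implies |(-6y + 14) + 46| < ϵ.
|(-6y + 14) + 46| = |-6y + 60| = 6|y − 10|.
So 6|y − 10| < ϵ exactly when |y − 10| < ϵ/6.
Take δ = ϵ/6. If 0 < |y − 10| < δ then |(-6y + 14) + 46| = 6|y − 10| < 6·(ϵ/6) = ϵ.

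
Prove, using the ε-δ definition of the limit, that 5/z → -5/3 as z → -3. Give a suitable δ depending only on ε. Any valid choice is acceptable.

Let ε > 0. We seek δ > 0 such that 0 < |z + 3| < δ implies |5/z + 5/3| < ε.
|5/z + 5/3| = 5·|-3 − z|/(3·|z|) = 5|z + 3|/(3|z|).
Restrict δ ≤ 3/2. Then |z + 3| < 3/2 gives |z| > 3/2, so 3|z| > 9/2.
Then |5/z + 5/3| < 5|z + 3|/(9/2), which is < ε when |z + 3| < (9/10)ε.
Take δ = min(3/2, (9/10)ε). Then 0 < |z + 3| < δ gives both |z + 3| < 3/2 and |z + 3| < (9/10)ε, so |5/z + 5/3| < ε.

δ = min(3/2, (9/10)ε)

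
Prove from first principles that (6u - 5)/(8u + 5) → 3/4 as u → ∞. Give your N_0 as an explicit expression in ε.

Suppose ε > 0. We seek N_0 > 0 such that u > N_0 implies |(6u - 5)/(8u + 5) − (3/4)| < ε.
(6u - 5)/(8u + 5) − (3/4) = (8(6u - 5) − 6(8u + 5)) / (8(8u + 5)) = -70/(8(8u + 5)).
For u > 0 we have 8u + 5 > 8u, so |(6u - 5)/(8u + 5) − (3/4)| = 70/(8(8u + 5)) < 70/(8·8u) = (35/32)/u.
Thus |(6u - 5)/(8u + 5) − (3/4)| < ε whenever u > (35/32)/ε.
Take N_0 = (35/32)/ε. If u > N_0 then |(6u - 5)/(8u + 5) − (3/4)| < (35/32)/u < ε.

N_0 = (35/32)/ε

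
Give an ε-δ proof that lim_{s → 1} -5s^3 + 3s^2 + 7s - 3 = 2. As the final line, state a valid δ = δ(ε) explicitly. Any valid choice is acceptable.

Suppose ε > 0. We want δ > 0 such that 0 < |s − 1| < δ implies |(-5s^3 + 3s^2 + 7s - 3) − 2| < ε.
(-5s^3 + 3s^2 + 7s - 3) − 2 = -5s^3 + 3s^2 + 7s - 5 = (s − 1)(-5s^2 - 2s + 5).
So |(-5s^3 + 3s^2 + 7s - 3) − 2| = |s − 1|·|-5s^2 - 2s + 5|.
Require δ ≤ 2. Then |s − 1| < 2 gives |s| < 3, and by the triangle inequality |-5s^2 - 2s + 5| ≤ 5·3^2 + 2·3 + 5 = 56.
Hence |(-5s^3 + 3s^2 + 7s - 3) − 2| ≤ 56|s − 1| < ε provided |s − 1| < ε/56.
Choosing δ = min(2, ε/56) ensures both conditions, hence |(-5s^3 + 3s^2 + 7s - 3) − 2| < ε.

δ = min(2, ε/56)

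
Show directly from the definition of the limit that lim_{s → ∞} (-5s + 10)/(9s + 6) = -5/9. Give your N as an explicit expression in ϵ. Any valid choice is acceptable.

Suppose ϵ > 0. We seek N > 0 such that s > N implies |(-5s + 10)/(9s + 6) + 5/9| < ϵ.
(-5s + 10)/(9s + 6) + 5/9 = (9(-5s + 10) − (-5)(9s + 6)) / (9(9s + 6)) = 120/(9(9s + 6)).
For s > 0 we have 9s + 6 > 9s, so |(-5s + 10)/(9s + 6) + 5/9| = 120/(9(9s + 6)) < 120/(9·9s) = (40/27)/s.
Thus |(-5s + 10)/(9s + 6) + 5/9| < ϵ whenever s > (40/27)/ϵ.
Take N = (40/27)/ϵ. If s > N then |(-5s + 10)/(9s + 6) + 5/9| < (40/27)/s < ϵ.

N = (40/27)/ϵ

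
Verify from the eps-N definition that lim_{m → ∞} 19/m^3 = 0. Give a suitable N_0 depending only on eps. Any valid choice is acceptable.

Let eps > 0. For m ≥ 1, |19/m^3 − 0| = 19/m^3.
19/m^3 < eps ⇔ m^3 > 19/eps ⇔ m > (19/eps)^{1/3}.
Take N_0 = (19/eps)^{1/3}. Then m > N_0 implies 19/m^3 < eps.

N_0 = (19/eps)^{1/3}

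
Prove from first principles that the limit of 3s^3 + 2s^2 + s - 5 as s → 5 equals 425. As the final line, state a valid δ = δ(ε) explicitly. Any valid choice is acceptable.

Let ε > 0 be given. We want δ > 0 such that 0 < |s − 5| < δ implies |(3s^3 + 2s^2 + s - 5) − 425| < ε.
(3s^3 + 2s^2 + s - 5) − 425 = 3s^3 + 2s^2 + s - 430 = (s − 5)(3s^2 + 17s + 86).
So |(3s^3 + 2s^2 + s - 5) − 425| = |s − 5|·|3s^2 + 17s + 86|.
Require δ ≤ 1. Then |s − 5| < 1 gives |s| < 6, and by the triangle inequality |3s^2 + 17s + 86| ≤ 3·6^2 + 17·6 + 86 = 296.
Hence |(3s^3 + 2s^2 + s - 5) − 425| ≤ 296|s − 5| < ε provided |s − 5| < ε/296.
Take δ = min(1, ε/296). Then 0 < |s − 5| < δ gives both |s − 5| < 1 and |s − 5| < ε/296, so |(3s^3 + 2s^2 + s - 5) − 425| < ε.

δ = min(1, ε/296)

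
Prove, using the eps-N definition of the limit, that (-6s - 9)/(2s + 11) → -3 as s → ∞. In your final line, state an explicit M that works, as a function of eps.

Suppose eps > 0. We seek M > 0 such that s > M implies |(-6s - 9)/(2s + 11) + 3| < eps.
(-6s - 9)/(2s + 11) + 3 = (2(-6s - 9) − (-6)(2s + 11)) / (2(2s + 11)) = 48/(2(2s + 11)).
For s > 0 we have 2s + 11 > 2s, so |(-6s - 9)/(2s + 11) + 3| = 48/(2(2s + 11)) < 48/(2·2s) = 12/s.
Thus |(-6s - 9)/(2s + 11) + 3| < eps whenever s > 12/eps.
Take M = 12/eps. If s > M then |(-6s - 9)/(2s + 11) + 3| < 12/s < eps.

M = 12/eps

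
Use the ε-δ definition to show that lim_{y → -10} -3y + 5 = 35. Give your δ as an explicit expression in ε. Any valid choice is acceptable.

δ = ε/3

Let ε > 0. We need δ > 0 so that 0 < |y + 10| < δ implies |(-3y + 5) − 35| < ε.
|(-3y + 5) − 35| = |-3y - 30| = 3|y + 10|.
So 3|y + 10| < ε exactly when |y + 10| < ε/3.
Choosing δ = ε/3 gives |(-3y + 5) − 35| = 3|y + 10| < ε whenever |y + 10| < δ.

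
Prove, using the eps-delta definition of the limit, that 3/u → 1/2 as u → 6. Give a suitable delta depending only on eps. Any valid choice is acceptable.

delta = min(3, 6eps)

Let eps > 0 be given. We seek delta > 0 such that 0 < |u − 6| < delta implies |3/u − (1/2)| < eps.
|3/u − (1/2)| = 3·|6 − u|/(6·|u|) = 3|u − 6|/(6|u|).
Require delta ≤ 3 so that |u| > 6 − 3 = 3, hence 6|u| > 18.
Then |3/u − (1/2)| < 3|u − 6|/18, which is < eps when |u − 6| < 6eps.
Take delta = min(3, 6eps). Then 0 < |u − 6| < delta gives both |u − 6| < 3 and |u − 6| < 6eps, so |3/u − (1/2)| < eps.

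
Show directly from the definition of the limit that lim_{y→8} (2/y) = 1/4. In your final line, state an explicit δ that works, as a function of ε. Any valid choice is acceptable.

Fix ε > 0. We seek δ > 0 such that 0 < |y − 8| < δ implies |2/y − (1/4)| < ε.
|2/y − (1/4)| = 2·|8 − y|/(8·|y|) = 2|y − 8|/(8|y|).
Require δ ≤ 4 so that |y| > 8 − 4 = 4, hence 8|y| > 32.
Then |2/y − (1/4)| < 2|y − 8|/32, which is < ε when |y − 8| < 16ε.
Take δ = min(4, 16ε). Then 0 < |y − 8| < δ gives both |y − 8| < 4 and |y − 8| < 16ε, so |2/y − (1/4)| < ε.

δ = min(4, 16ε)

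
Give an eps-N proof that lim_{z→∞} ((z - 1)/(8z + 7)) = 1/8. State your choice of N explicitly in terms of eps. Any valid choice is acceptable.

Let eps > 0. We seek N > 0 such that z > N implies |(z - 1)/(8z + 7) − (1/8)| < eps.
(z - 1)/(8z + 7) − (1/8) = (8(z - 1) − (8z + 7)) / (8(8z + 7)) = -15/(8(8z + 7)).
For z > 0 we have 8z + 7 > 8z, so |(z - 1)/(8z + 7) − (1/8)| = 15/(8(8z + 7)) < 15/(8·8z) = (15/64)/z.
Thus |(z - 1)/(8z + 7) − (1/8)| < eps whenever z > (15/64)/eps.
Take N = (15/64)/eps. If z > N then |(z - 1)/(8z + 7) − (1/8)| < (15/64)/z < eps.

N = (15/64)/eps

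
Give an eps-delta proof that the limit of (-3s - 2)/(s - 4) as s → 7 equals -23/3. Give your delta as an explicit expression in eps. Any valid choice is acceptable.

delta = min(3/2, (9/28)eps)

Let eps > 0. We want delta > 0 with 0 < |s − 7| < delta ⇒ |(-3s - 2)/(s - 4) + 23/3| < eps.
Combining over a common denominator, (-3s - 2)/(s - 4) + 23/3 = [(-3s - 2)·3 − (-23)·(s - 4)] / [3·(s - 4)] = 14(s − 7) / (3(s - 4)).
So |(-3s - 2)/(s - 4) + 23/3| = 14|s − 7| / (3·|s − 4|).
Require delta ≤ 3/2, so |s − 4| ≥ |3| − |s − 7| > 3 − 3/2 = 3/2.
Hence |(-3s - 2)/(s - 4) + 23/3| < 14|s − 7|/(3·(3/2)) = (28/9)|s − 7|, which is < eps once |s − 7| < (9/28)eps.
Take delta = min(3/2, (9/28)eps). Then 0 < |s − 7| < delta forces both bounds, so |(-3s - 2)/(s - 4) + 23/3| < eps.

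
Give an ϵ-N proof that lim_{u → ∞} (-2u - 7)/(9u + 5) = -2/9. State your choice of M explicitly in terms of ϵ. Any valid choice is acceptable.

M = (53/81)/ϵ

Let ϵ > 0 be given. We seek M > 0 such that u > M implies |(-2u - 7)/(9u + 5) + 2/9| < ϵ.
(-2u - 7)/(9u + 5) + 2/9 = (9(-2u - 7) − (-2)(9u + 5)) / (9(9u + 5)) = -53/(9(9u + 5)).
For u > 0 we have 9u + 5 > 9u, so |(-2u - 7)/(9u + 5) + 2/9| = 53/(9(9u + 5)) < 53/(9·9u) = (53/81)/u.
Thus |(-2u - 7)/(9u + 5) + 2/9| < ϵ whenever u > (53/81)/ϵ.
Take M = (53/81)/ϵ. If u > M then |(-2u - 7)/(9u + 5) + 2/9| < (53/81)/u < ϵ.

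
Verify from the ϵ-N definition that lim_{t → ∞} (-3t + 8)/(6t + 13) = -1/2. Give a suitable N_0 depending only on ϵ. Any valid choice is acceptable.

Let ϵ > 0. We seek N_0 > 0 such that t > N_0 implies |(-3t + 8)/(6t + 13) + 1/2| < ϵ.
(-3t + 8)/(6t + 13) + 1/2 = (6(-3t + 8) − (-3)(6t + 13)) / (6(6t + 13)) = 87/(6(6t + 13)).
For t > 0 we have 6t + 13 > 6t, so |(-3t + 8)/(6t + 13) + 1/2| = 87/(6(6t + 13)) < 87/(6·6t) = (29/12)/t.
Thus |(-3t + 8)/(6t + 13) + 1/2| < ϵ whenever t > (29/12)/ϵ.
Take N_0 = (29/12)/ϵ. If t > N_0 then |(-3t + 8)/(6t + 13) + 1/2| < (29/12)/t < ϵ.

N_0 = (29/12)/ϵ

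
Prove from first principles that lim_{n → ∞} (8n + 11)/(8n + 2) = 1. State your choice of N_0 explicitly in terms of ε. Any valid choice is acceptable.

N_0 = (9/8)/ε

Let ε > 0 be given. For n ≥ 1, |(8n + 11)/(8n + 2) − 1| = |72|/(8(8n + 2)) = 72/(8(8n + 2)).
Since 8n + 2 ≥ 8n for n ≥ 1, this is ≤ 72/(8·8n) = (9/8)/n.
So |(8n + 11)/(8n + 2) − 1| < ε whenever n > (9/8)/ε.
Take N_0 = (9/8)/ε. If n > N_0 then |(8n + 11)/(8n + 2) − 1| ≤ (9/8)/n < ε.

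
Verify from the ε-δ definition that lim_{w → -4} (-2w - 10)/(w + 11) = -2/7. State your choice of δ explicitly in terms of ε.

δ = min(7/2, (49/24)ε)

Let ε > 0. We want δ > 0 with 0 < |w + 4| < δ ⇒ |(-2w - 10)/(w + 11) + 2/7| < ε.
Combining over a common denominator, (-2w - 10)/(w + 11) + 2/7 = [(-2w - 10)·7 − (-2)·(w + 11)] / [7·(w + 11)] = -12(w + 4) / (7(w + 11)).
So |(-2w - 10)/(w + 11) + 2/7| = 12|w + 4| / (7·|w + 11|).
Restrict δ ≤ 7/2. Then |w + 4| < 7/2 gives |w + 11| = |(w + 4) + 7| ≥ 7 − 7/2 = 7/2.
Hence |(-2w - 10)/(w + 11) + 2/7| < 12|w + 4|/(7·(7/2)) = (24/49)|w + 4|, which is < ε once |w + 4| < (49/24)ε.
Take δ = min(7/2, (49/24)ε). Then 0 < |w + 4| < δ forces both bounds, so |(-2w - 10)/(w + 11) + 2/7| < ε.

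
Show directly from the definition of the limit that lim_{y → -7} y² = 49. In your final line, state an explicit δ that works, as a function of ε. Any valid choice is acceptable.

Let ε > 0. We seek δ > 0 with 0 < |y + 7| < δ ⇒ |y² − 49| < ε.
Factor: y² − 49 = (y + 7)(y - 7), so |y² − 49| = |y + 7|·|y - 7|.
Restrict δ ≤ 1. Then |y + 7| < 1 gives |y| < 8, so by the triangle inequality |y - 7| ≤ 8 + 7 = 15.
Hence |y² − 49| ≤ 15|y + 7|, which is < ε once |y + 7| < ε/15.
Take δ = min(1, ε/15). If 0 < |y + 7| < δ then both bounds hold and |y² − 49| ≤ 15|y + 7| < 15·(ε/15) = ε.

δ = min(1, ε/15)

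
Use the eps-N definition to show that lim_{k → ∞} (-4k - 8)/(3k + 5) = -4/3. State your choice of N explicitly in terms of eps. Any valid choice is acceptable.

Suppose eps > 0. For k ≥ 1, |(-4k - 8)/(3k + 5) + 4/3| = |-4|/(3(3k + 5)) = 4/(3(3k + 5)).
Since 3k + 5 ≥ 3k for k ≥ 1, this is ≤ 4/(3·3k) = (4/9)/k.
So |(-4k - 8)/(3k + 5) + 4/3| < eps whenever k > (4/9)/eps.
Take N = (4/9)/eps. If k > N then |(-4k - 8)/(3k + 5) + 4/3| ≤ (4/9)/k < eps.

N = (4/9)/eps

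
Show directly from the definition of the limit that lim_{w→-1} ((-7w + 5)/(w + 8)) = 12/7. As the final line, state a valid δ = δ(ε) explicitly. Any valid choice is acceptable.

Fix ε > 0. We want δ > 0 with 0 < |w + 1| < δ ⇒ |(-7w + 5)/(w + 8) − (12/7)| < ε.
Combining over a common denominator, (-7w + 5)/(w + 8) − (12/7) = [(-7w + 5)·7 − 12·(w + 8)] / [7·(w + 8)] = -61(w + 1) / (7(w + 8)).
So |(-7w + 5)/(w + 8) − (12/7)| = 61|w + 1| / (7·|w + 8|).
Restrict δ ≤ 7/2. Then |w + 1| < 7/2 gives |w + 8| = |(w + 1) + 7| ≥ 7 − 7/2 = 7/2.
Hence |(-7w + 5)/(w + 8) − (12/7)| < 61|w + 1|/(7·(7/2)) = (122/49)|w + 1|, which is < ε once |w + 1| < (49/122)ε.
Take δ = min(7/2, (49/122)ε). Then 0 < |w + 1| < δ forces both bounds, so |(-7w + 5)/(w + 8) − (12/7)| < ε.

δ = min(7/2, (49/122)ε)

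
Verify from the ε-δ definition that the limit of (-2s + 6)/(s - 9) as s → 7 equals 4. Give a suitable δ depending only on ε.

Fix ε > 0. We want δ > 0 with 0 < |s − 7| < δ ⇒ |(-2s + 6)/(s - 9) − 4| < ε.
Combining over a common denominator, (-2s + 6)/(s - 9) − 4 = [(-2s + 6)·(-2) − (-8)·(s - 9)] / [(-2)·(s - 9)] = 12(s − 7) / ((-2)(s - 9)).
So |(-2s + 6)/(s - 9) − 4| = 12|s − 7| / (2·|s − 9|).
Require δ ≤ 1, so |s − 9| ≥ |-2| − |s − 7| > 2 − 1 = 1.
Hence |(-2s + 6)/(s - 9) − 4| < 12|s − 7|/(2·1) = 6|s − 7|, which is < ε once |s − 7| < (1/6)ε.
Take δ = min(1, (1/6)ε). Then 0 < |s − 7| < δ forces both bounds, so |(-2s + 6)/(s - 9) − 4| < ε.

δ = min(1, (1/6)ε)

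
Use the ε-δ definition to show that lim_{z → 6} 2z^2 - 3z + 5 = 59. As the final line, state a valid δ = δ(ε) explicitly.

Let ε > 0 be given. We want δ > 0 such that 0 < |z − 6| < δ implies |(2z^2 - 3z + 5) − 59| < ε.
(2z^2 - 3z + 5) − 59 = 2z^2 - 3z - 54 = (z − 6)(2z + 9).
So |(2z^2 - 3z + 5) − 59| = |z − 6|·|2z + 9|.
Assume first that |z − 6| < 1, so |z| < 7. Then |2z + 9| ≤ 2·7 + 9 = 23.
Hence |(2z^2 - 3z + 5) − 59| ≤ 23|z − 6| < ε provided |z − 6| < ε/23.
Choosing δ = min(1, ε/23) ensures both conditions, hence |(2z^2 - 3z + 5) − 59| < ε.

δ = min(1, ε/23)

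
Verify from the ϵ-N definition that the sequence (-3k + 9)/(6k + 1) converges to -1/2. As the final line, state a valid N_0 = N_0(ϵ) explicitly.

N_0 = (19/12)/ϵ

Let ϵ > 0. For k ≥ 1, |(-3k + 9)/(6k + 1) + 1/2| = |57|/(6(6k + 1)) = 57/(6(6k + 1)).
Since 6k + 1 ≥ 6k for k ≥ 1, this is ≤ 57/(6·6k) = (19/12)/k.
So |(-3k + 9)/(6k + 1) + 1/2| < ϵ whenever k > (19/12)/ϵ.
Take N_0 = (19/12)/ϵ. If k > N_0 then |(-3k + 9)/(6k + 1) + 1/2| ≤ (19/12)/k < ϵ.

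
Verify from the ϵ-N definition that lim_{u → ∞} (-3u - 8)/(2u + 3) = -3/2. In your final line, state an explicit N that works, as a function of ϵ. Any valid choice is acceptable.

Let ϵ > 0. We seek N > 0 such that u > N implies |(-3u - 8)/(2u + 3) + 3/2| < ϵ.
(-3u - 8)/(2u + 3) + 3/2 = (2(-3u - 8) − (-3)(2u + 3)) / (2(2u + 3)) = -7/(2(2u + 3)).
For u > 0 we have 2u + 3 > 2u, so |(-3u - 8)/(2u + 3) + 3/2| = 7/(2(2u + 3)) < 7/(2·2u) = (7/4)/u.
Thus |(-3u - 8)/(2u + 3) + 3/2| < ϵ whenever u > (7/4)/ϵ.
Take N = (7/4)/ϵ. If u > N then |(-3u - 8)/(2u + 3) + 3/2| < (7/4)/u < ϵ.

N = (7/4)/ϵ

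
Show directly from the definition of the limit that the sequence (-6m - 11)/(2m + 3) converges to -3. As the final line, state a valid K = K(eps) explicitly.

K = 1/eps

Let eps > 0 be given. For m ≥ 1, |(-6m - 11)/(2m + 3) + 3| = |-4|/(2(2m + 3)) = 4/(2(2m + 3)).
Since 2m + 3 ≥ 2m for m ≥ 1, this is ≤ 4/(2·2m) = 1/m.
So |(-6m - 11)/(2m + 3) + 3| < eps whenever m > 1/eps.
Take K = 1/eps. If m > K then |(-6m - 11)/(2m + 3) + 3| ≤ 1/m < eps.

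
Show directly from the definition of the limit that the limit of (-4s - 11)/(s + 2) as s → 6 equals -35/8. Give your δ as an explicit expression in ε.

Suppose ε > 0. We want δ > 0 with 0 < |s − 6| < δ ⇒ |(-4s - 11)/(s + 2) + 35/8| < ε.
Combining over a common denominator, (-4s - 11)/(s + 2) + 35/8 = [(-4s - 11)·8 − (-35)·(s + 2)] / [8·(s + 2)] = 3(s − 6) / (8(s + 2)).
So |(-4s - 11)/(s + 2) + 35/8| = 3|s − 6| / (8·|s + 2|).
Restrict δ ≤ 4. Then |s − 6| < 4 gives |s + 2| = |(s − 6) + 8| ≥ 8 − 4 = 4.
Hence |(-4s - 11)/(s + 2) + 35/8| < 3|s − 6|/(8·4) = (3/32)|s − 6|, which is < ε once |s − 6| < (32/3)ε.
Take δ = min(4, (32/3)ε). Then 0 < |s − 6| < δ forces both bounds, so |(-4s - 11)/(s + 2) + 35/8| < ε.

δ = min(4, (32/3)ε)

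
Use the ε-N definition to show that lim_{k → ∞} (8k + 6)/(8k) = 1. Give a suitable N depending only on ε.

N = (3/4)/ε

Fix ε > 0. For k ≥ 1, |(8k + 6)/(8k) − 1| = |48|/(8(8k)) = 48/(8(8k)).
Since 8k ≥ 8k for k ≥ 1, this is ≤ 48/(8·8k) = (3/4)/k.
So |(8k + 6)/(8k) − 1| < ε whenever k > (3/4)/ε.
Take N = (3/4)/ε. If k > N then |(8k + 6)/(8k) − 1| ≤ (3/4)/k < ε.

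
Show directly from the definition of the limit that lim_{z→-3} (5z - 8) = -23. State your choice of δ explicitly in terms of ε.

δ = ε/5

Let ε > 0 be given. We need δ > 0 so that 0 < |z + 3| < δ implies |(5z - 8) + 23| < ε.
|(5z - 8) + 23| = |5z + 15| = 5|z + 3|.
So 5|z + 3| < ε exactly when |z + 3| < ε/5.
Choosing δ = ε/5 gives |(5z - 8) + 23| = 5|z + 3| < ε whenever |z + 3| < δ.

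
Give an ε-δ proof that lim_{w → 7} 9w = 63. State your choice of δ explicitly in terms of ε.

δ = ε/9

Suppose ε > 0. We need δ > 0 so that 0 < |w − 7| < δ implies |(9w) − 63| < ε.
Since (9w) − 63 = 9(w − 7), we have |(9w) − 63| = 9|w − 7|.
So 9|w − 7| < ε exactly when |w − 7| < ε/9.
Take δ = ε/9. If 0 < |w − 7| < δ then |(9w) − 63| = 9|w − 7| < 9·(ε/9) = ε.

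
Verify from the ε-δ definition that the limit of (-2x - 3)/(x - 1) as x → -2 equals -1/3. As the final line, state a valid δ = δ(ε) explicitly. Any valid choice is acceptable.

Fix ε > 0. We want δ > 0 with 0 < |x + 2| < δ ⇒ |(-2x - 3)/(x - 1) + 1/3| < ε.
Combining over a common denominator, (-2x - 3)/(x - 1) + 1/3 = [(-2x - 3)·(-3) − 1·(x - 1)] / [(-3)·(x - 1)] = 5(x + 2) / ((-3)(x - 1)).
So |(-2x - 3)/(x - 1) + 1/3| = 5|x + 2| / (3·|x − 1|).
Restrict δ ≤ 3/2. Then |x + 2| < 3/2 gives |x − 1| = |(x + 2) + (-3)| ≥ 3 − 3/2 = 3/2.
Hence |(-2x - 3)/(x - 1) + 1/3| < 5|x + 2|/(3·(3/2)) = (10/9)|x + 2|, which is < ε once |x + 2| < (9/10)ε.
Take δ = min(3/2, (9/10)ε). Then 0 < |x + 2| < δ forces both bounds, so |(-2x - 3)/(x - 1) + 1/3| < ε.

δ = min(3/2, (9/10)ε)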